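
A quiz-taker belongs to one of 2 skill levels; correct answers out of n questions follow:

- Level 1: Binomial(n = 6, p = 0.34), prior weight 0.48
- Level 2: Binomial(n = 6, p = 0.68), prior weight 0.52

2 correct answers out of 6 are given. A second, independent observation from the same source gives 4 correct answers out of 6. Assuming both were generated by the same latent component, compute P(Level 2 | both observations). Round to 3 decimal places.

0.474

Posterior ∝ prior × likelihood, so P(k | x) ∝ P(Z=k) f_k(x); normalise over all components.
Since both observations come from the same component, the likelihood for component k is f_k(x₁)·f_k(x₂).
  f_1 = [0.329022] × [0.0873162] = 0.0287289
  f_2 = [0.0727292] × [0.328418] = 0.0238856
Weight by the priors:
  P(Z=1)·f_1 = 0.48 × 0.0287289 = 0.0137899
  P(Z=2)·f_2 = 0.52 × 0.0238856 = 0.0124205
Marginal: 0.0137899 + 0.0124205 = 0.0262104
P(Level 2 | data) = 0.0124205 / 0.0262104 ≈ 0.474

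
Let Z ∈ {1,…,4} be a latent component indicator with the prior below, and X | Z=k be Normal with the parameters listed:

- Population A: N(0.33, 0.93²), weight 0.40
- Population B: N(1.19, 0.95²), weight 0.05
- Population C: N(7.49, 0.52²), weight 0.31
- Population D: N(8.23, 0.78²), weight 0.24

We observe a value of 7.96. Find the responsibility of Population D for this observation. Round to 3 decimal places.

Posterior ∝ prior × likelihood, so P(k | x) ∝ π_k f_k(x); normalise over all components.
Component likelihoods at x = 7.96:
  p_A = (1/(0.93·√(2π)))·exp(−(7.96−0.33)²/(2·0.93²)) = 0.428970·exp(-33.65528) = 1.03783e-15
  p_B = (1/(0.95·√(2π)))·exp(−(7.96−1.19)²/(2·0.95²)) = 0.419939·exp(-25.39219) = 3.94003e-12
  p_C = (1/(0.52·√(2π)))·exp(−(7.96−7.49)²/(2·0.52²)) = 0.767197·exp(-0.40847) = 0.50993
  p_D = (1/(0.78·√(2π)))·exp(−(7.96−8.23)²/(2·0.78²)) = 0.511464·exp(-0.05991) = 0.481722
Prior × likelihood for each component:
  π_A·p_A = 0.40 × 1.03783e-15 = 4.15131e-16
  π_B·p_B = 0.05 × 3.94003e-12 = 1.97001e-13
  π_C·p_C = 0.31 × 0.50993 = 0.158078
  π_D·p_D = 0.24 × 0.481722 = 0.115613
Normaliser: 4.15131e-16 + 1.97001e-13 + 0.158078 + 0.115613 = 0.273692
P(Population D | x) ≈ 0.422

0.422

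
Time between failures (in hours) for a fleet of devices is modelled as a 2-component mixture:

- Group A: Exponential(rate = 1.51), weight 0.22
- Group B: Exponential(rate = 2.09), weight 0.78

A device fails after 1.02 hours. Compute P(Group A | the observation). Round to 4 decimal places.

0.2691

P(component k | x) = w_k·f_k(x) / marginal(x), where marginal(x) = Σ_j w_j·f_j(x).
Evaluate each component's likelihood at the observed value:
  L_A = 1.51·e^(−1.51·1.02) = 1.51·e^(−1.5402) = 0.323651
  L_B = 2.09·e^(−2.09·1.02) = 2.09·e^(−2.1318) = 0.247923
Prior × likelihood for each component:
  w_A·L_A = 0.22 × 0.323651 = 0.0712032
  w_B·L_B = 0.78 × 0.247923 = 0.19338
Sum: 0.0712032 + 0.19338 = 0.264583
So the posterior for Group A is 0.0712032 / 0.264583 ≈ 0.2691.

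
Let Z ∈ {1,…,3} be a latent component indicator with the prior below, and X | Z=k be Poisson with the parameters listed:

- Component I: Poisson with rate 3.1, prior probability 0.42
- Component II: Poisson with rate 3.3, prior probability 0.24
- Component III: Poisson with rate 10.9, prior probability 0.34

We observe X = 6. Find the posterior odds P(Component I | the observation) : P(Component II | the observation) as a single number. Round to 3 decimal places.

1.469

Only the two components matter; the odds are (P(Z=i) f_i(x)) / (P(Z=j) f_j(x)).
Component likelihoods at x = 6:
  L_I = e^(−3.1)·3.1^6/6! = 0.0555296
  L_II = e^(−3.3)·3.3^6/6! = 0.0661575
  L_III = e^(−10.9)·10.9^6/6! = 0.0429949
Posterior odds = (P(Z=I)·L_I) / (P(Z=II)·L_II) = (0.42·0.0555296) / (0.24·0.0661575) = 0.0233224 / 0.0158778 ≈ 1.469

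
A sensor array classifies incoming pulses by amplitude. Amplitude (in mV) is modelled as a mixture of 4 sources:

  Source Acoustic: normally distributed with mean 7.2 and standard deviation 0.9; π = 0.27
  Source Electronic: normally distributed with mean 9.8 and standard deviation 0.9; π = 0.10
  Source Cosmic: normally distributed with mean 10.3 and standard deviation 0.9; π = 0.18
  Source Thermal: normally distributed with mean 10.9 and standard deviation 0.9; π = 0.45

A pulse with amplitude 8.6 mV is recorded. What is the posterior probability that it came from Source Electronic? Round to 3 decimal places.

Apply Bayes' rule: the posterior for each component is proportional to its prior times its likelihood at x.
Component likelihoods at x = 8.6 mV:
  L_Acoustic = 0.132198
  L_Electronic = 0.182233
  L_Cosmic = 0.0744574
  L_Thermal = 0.0169242
Unnormalised posteriors:
  P(Z=Acoustic)·L_Acoustic = 0.27 × 0.132198 = 0.0356935
  P(Z=Electronic)·L_Electronic = 0.10 × 0.182233 = 0.0182233
  P(Z=Cosmic)·L_Cosmic = 0.18 × 0.0744574 = 0.0134023
  P(Z=Thermal)·L_Thermal = 0.45 × 0.0169242 = 0.00761589
Denominator: 0.0356935 + 0.0182233 + 0.0134023 + 0.00761589 = 0.074935
P(Source Electronic | data) = 0.0182233 / 0.074935 ≈ 0.243

0.243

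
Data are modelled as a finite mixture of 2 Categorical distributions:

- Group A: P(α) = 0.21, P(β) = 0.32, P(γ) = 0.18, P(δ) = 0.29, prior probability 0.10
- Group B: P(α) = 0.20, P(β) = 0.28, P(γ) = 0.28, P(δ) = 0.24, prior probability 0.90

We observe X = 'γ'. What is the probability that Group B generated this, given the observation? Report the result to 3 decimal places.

P(component k | x) = P(Z=k)·f_k(x) / marginal(x), where marginal(x) = Σ_j P(Z=j)·f_j(x).
Evaluate each component's likelihood at the observed value:
  p_A = 0.18
  p_B = 0.28
Multiply by the mixture weights:
  P(Z=A)·p_A = 0.10 × 0.18 = 0.018
  P(Z=B)·p_B = 0.90 × 0.28 = 0.252
Normaliser: 0.018 + 0.252 = 0.27
So the posterior for Group B is 0.252 / 0.27 ≈ 0.933.

0.933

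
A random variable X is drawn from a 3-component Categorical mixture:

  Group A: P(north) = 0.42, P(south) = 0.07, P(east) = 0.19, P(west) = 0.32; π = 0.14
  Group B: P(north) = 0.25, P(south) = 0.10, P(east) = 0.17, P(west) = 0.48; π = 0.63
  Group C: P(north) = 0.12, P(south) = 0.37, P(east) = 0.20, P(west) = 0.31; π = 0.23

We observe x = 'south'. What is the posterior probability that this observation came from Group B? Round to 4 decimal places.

By Bayes' theorem, P(k | x) = π_k f_k(x) / Σ_j π_j f_j(x).
Categorical probabilities:
  p_A = 0.07
  p_B = 0.1
  p_C = 0.37
Unnormalised posteriors:
  π_A·p_A = 0.14 × 0.07 = 0.0098
  π_B·p_B = 0.63 × 0.1 = 0.063
  π_C·p_C = 0.23 × 0.37 = 0.0851
Marginal: 0.0098 + 0.063 + 0.0851 = 0.1579
So the posterior for Group B is 0.063 / 0.1579 ≈ 0.3990.

0.3990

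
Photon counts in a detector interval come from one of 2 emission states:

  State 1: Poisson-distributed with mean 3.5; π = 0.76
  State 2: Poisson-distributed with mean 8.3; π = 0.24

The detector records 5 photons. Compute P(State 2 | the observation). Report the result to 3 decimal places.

The responsibility of component k is π_k f_k(x) divided by Σ_j π_j f_j(x).
Component likelihoods at x = 5 photons:
  p_1 = e^(−3.5)·3.5^5/5! = 0.132169
  p_2 = e^(−8.3)·8.3^5/5! = 0.0815765
Multiply by the mixture weights:
  π_1·p_1 = 0.76 × 0.132169 = 0.100448
  π_2·p_2 = 0.24 × 0.0815765 = 0.0195784
Sum: 0.100448 + 0.0195784 = 0.120026
Responsibility of State 2: 0.0195784 / 0.120026 ≈ 0.163

0.163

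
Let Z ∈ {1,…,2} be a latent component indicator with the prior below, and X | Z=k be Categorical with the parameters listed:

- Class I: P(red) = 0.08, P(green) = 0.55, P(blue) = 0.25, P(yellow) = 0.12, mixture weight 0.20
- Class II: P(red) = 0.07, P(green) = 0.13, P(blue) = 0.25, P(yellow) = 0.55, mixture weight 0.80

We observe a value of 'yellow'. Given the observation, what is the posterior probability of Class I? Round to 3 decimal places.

Apply Bayes' rule: the posterior for each component is proportional to its prior times its likelihood at x.
Evaluate each component's likelihood at the observed value:
  f_I = P(yellow | comp) = 0.12
  f_II = P(yellow | comp) = 0.55
Multiply by the mixture weights:
  π_I·f_I = 0.20 × 0.12 = 0.024
  π_II·f_II = 0.80 × 0.55 = 0.44
Marginal: 0.024 + 0.44 = 0.464
Responsibility of Class I: 0.024 / 0.464 ≈ 0.052

0.052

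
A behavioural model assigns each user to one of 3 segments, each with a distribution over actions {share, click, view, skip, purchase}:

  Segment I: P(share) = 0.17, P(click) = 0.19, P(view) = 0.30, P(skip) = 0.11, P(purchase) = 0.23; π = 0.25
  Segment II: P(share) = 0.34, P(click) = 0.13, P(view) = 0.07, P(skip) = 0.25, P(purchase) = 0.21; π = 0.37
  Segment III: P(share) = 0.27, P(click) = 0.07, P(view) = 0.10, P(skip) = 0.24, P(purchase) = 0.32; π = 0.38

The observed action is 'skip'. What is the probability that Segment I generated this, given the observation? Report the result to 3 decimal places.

0.130

By Bayes' theorem, P(k | x) = π_k f_k(x) / Σ_j π_j f_j(x).
Categorical probabilities:
  L_I = 0.11
  L_II = 0.25
  L_III = 0.24
Multiply by the mixture weights:
  π_I·L_I = 0.25 × 0.11 = 0.0275
  π_II·L_II = 0.37 × 0.25 = 0.0925
  π_III·L_III = 0.38 × 0.24 = 0.0912
Denominator: 0.0275 + 0.0925 + 0.0912 = 0.2112
Responsibility of Segment I: 0.0275 / 0.2112 ≈ 0.130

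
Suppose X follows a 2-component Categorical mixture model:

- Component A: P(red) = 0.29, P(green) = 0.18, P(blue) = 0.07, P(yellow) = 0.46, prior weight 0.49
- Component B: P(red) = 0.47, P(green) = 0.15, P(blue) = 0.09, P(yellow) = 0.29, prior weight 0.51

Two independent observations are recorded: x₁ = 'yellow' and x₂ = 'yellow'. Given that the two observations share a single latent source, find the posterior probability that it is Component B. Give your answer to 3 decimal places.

0.293

Posterior ∝ prior × likelihood, so P(k | x) ∝ π_k f_k(x); normalise over all components.
Since both observations come from the same component, the likelihood for component k is f_k(x₁)·f_k(x₂).
  L_A = [0.46] × [0.46] = 0.2116
  L_B = [0.29] × [0.29] = 0.0841
Multiply by the mixture weights:
  π_A·L_A = 0.49 × 0.2116 = 0.103684
  π_B·L_B = 0.51 × 0.0841 = 0.042891
Normaliser: 0.103684 + 0.042891 = 0.146575
So the posterior for Component B is 0.042891 / 0.146575 ≈ 0.293.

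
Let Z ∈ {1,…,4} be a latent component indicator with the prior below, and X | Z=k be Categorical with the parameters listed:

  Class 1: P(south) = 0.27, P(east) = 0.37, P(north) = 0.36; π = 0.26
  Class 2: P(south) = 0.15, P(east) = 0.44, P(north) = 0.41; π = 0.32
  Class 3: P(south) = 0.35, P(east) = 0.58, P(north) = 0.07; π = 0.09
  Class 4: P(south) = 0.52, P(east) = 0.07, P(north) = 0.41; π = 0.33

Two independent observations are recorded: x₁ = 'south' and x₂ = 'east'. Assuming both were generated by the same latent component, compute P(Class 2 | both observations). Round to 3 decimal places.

0.273

P(component k | x) = π_k·f_k(x) / marginal(x), where marginal(x) = Σ_j π_j·f_j(x).
Since both observations come from the same component, the likelihood for component k is f_k(x₁)·f_k(x₂).
  L_1 = [P(south | comp) = 0.27] × [0.37] = 0.0999
  L_2 = [P(south | comp) = 0.15] × [0.44] = 0.066
  L_3 = [P(south | comp) = 0.35] × [0.58] = 0.203
  L_4 = [P(south | comp) = 0.52] × [0.07] = 0.0364
Unnormalised posteriors:
  π_1·L_1 = 0.26 × 0.0999 = 0.025974
  π_2·L_2 = 0.32 × 0.066 = 0.02112
  π_3·L_3 = 0.09 × 0.203 = 0.01827
  π_4·L_4 = 0.33 × 0.0364 = 0.012012
Normaliser: 0.025974 + 0.02112 + 0.01827 + 0.012012 = 0.077376
So the posterior for Class 2 is 0.02112 / 0.077376 ≈ 0.273.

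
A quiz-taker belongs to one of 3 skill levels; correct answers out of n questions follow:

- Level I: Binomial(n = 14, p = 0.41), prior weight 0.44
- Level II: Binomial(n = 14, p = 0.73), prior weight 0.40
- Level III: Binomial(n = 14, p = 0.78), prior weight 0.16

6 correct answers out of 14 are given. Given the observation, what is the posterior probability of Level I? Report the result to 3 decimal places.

Apply Bayes' rule: the posterior for each component is proportional to its prior times its likelihood at x.
Evaluate each component's likelihood at the observed value:
  f_I = C(14,6)·0.41^6·0.59^8 = 3003·0.0047501·0.014683 = 0.209447
  f_II = C(14,6)·0.73^6·0.27^8 = 3003·0.151334·2.8243e-05 = 0.0128352
  f_III = C(14,6)·0.78^6·0.22^8 = 3003·0.2252·5.48759e-06 = 0.00371111
Prior × likelihood for each component:
  P(Z=I)·f_I = 0.44 × 0.209447 = 0.0921568
  P(Z=II)·f_II = 0.40 × 0.0128352 = 0.00513408
  P(Z=III)·f_III = 0.16 × 0.00371111 = 0.000593778
Normaliser: 0.0921568 + 0.00513408 + 0.000593778 = 0.0978846
So the posterior for Level I is 0.0921568 / 0.0978846 ≈ 0.941.

0.941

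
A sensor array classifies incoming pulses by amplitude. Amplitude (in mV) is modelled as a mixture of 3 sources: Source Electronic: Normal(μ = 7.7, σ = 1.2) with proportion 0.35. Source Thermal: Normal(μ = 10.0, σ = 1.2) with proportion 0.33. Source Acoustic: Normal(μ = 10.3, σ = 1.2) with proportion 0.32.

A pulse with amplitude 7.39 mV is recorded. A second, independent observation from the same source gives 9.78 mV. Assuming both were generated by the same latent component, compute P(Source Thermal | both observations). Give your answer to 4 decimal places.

0.2514

By Bayes' theorem, P(k | x) = P(Z=k) f_k(x) / Σ_j P(Z=j) f_j(x).
Since both observations come from the same component, the likelihood for component k is f_k(x₁)·f_k(x₂).
  L_Electronic = [0.321542] × [0.0740154] = 0.023799
  L_Thermal = [0.0312239] × [0.326912] = 0.0102074
  L_Acoustic = [0.0175698] × [0.302659] = 0.00531766
Weight by the priors:
  P(Z=Electronic)·L_Electronic = 0.35 × 0.023799 = 0.00832966
  P(Z=Thermal)·L_Thermal = 0.33 × 0.0102074 = 0.00336846
  P(Z=Acoustic)·L_Acoustic = 0.32 × 0.00531766 = 0.00170165
Normaliser: 0.00832966 + 0.00336846 + 0.00170165 = 0.0133998
P(Source Thermal | x) ≈ 0.2514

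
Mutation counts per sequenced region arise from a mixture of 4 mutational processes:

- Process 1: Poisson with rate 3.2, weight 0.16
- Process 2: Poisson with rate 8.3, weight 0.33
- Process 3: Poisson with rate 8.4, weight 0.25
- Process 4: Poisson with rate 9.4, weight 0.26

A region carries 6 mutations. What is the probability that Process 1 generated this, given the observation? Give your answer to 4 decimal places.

0.1024

By Bayes' theorem, P(k | x) = P(Z=k) f_k(x) / Σ_j P(Z=j) f_j(x).
Component likelihoods at x = 6 mutations:
  f_1 = e^(−3.2)·3.2^6/6! = 0.060789
  f_2 = e^(−8.3)·8.3^6/6! = 0.112847
  f_3 = e^(−8.4)·8.4^6/6! = 0.109716
  f_4 = e^(−9.4)·9.4^6/6! = 0.0792623
Weight by the priors:
  P(Z=1)·f_1 = 0.16 × 0.060789 = 0.00972624
  P(Z=2)·f_2 = 0.33 × 0.112847 = 0.0372397
  P(Z=3)·f_3 = 0.25 × 0.109716 = 0.027429
  P(Z=4)·f_4 = 0.26 × 0.0792623 = 0.0206082
Normaliser: 0.00972624 + 0.0372397 + 0.027429 + 0.0206082 = 0.0950031
So the posterior for Process 1 is 0.00972624 / 0.0950031 ≈ 0.1024.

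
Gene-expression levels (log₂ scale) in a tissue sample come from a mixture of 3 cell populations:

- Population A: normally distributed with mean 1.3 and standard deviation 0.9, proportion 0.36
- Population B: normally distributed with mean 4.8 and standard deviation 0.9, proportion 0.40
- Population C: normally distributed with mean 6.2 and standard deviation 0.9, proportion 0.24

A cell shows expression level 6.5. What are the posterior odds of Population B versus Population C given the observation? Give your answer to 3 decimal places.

Since P(k|x) ∝ π_k f_k(x), the posterior odds are π_i f_i(x) / (π_j f_j(x)).
Component likelihoods at x = 6.5:
  L_A = (1/(0.9·√(2π)))·exp(−(6.5−1.3)²/(2·0.9²)) = 0.443269·exp(-16.69136) = 2.49864e-08
  L_B = (1/(0.9·√(2π)))·exp(−(6.5−4.8)²/(2·0.9²)) = 0.443269·exp(-1.78395) = 0.0744574
  L_C = (1/(0.9·√(2π)))·exp(−(6.5−6.2)²/(2·0.9²)) = 0.443269·exp(-0.05556) = 0.419315
0.0297829 / 0.100636 ≈ 0.296

0.296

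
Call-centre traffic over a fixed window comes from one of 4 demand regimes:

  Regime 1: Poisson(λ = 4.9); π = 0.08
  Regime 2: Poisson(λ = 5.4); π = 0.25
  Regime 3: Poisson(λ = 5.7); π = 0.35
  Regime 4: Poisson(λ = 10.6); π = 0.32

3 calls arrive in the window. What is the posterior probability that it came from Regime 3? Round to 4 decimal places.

P(component k | x) = P(Z=k)·f_k(x) / marginal(x), where marginal(x) = Σ_j P(Z=j)·f_j(x).
Evaluate each component's likelihood at the observed value:
  f_1 = 0.146014
  f_2 = 0.118533
  f_3 = 0.103275
  f_4 = 0.00494589
Prior × likelihood for each component:
  P(Z=1)·f_1 = 0.08 × 0.146014 = 0.0116811
  P(Z=2)·f_2 = 0.25 × 0.118533 = 0.0296333
  P(Z=3)·f_3 = 0.35 × 0.103275 = 0.0361462
  P(Z=4)·f_4 = 0.32 × 0.00494589 = 0.00158269
Evidence: 0.0116811 + 0.0296333 + 0.0361462 + 0.00158269 = 0.0790433
P(Regime 3 | the observation) ≈ 0.4573

0.4573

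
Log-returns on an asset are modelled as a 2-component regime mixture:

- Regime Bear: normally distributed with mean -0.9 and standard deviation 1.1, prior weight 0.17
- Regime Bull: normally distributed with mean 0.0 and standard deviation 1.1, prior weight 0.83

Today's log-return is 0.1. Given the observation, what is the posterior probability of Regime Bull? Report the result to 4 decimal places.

0.8802

P(component k | x) = w_k·f_k(x) / marginal(x), where marginal(x) = Σ_j w_j·f_j(x).
Evaluate each component's likelihood at the observed value:
  f_Bear = 0.239915
  f_Bull = 0.361179
Multiply by the mixture weights:
  w_Bear·f_Bear = 0.17 × 0.239915 = 0.0407855
  w_Bull·f_Bull = 0.83 × 0.361179 = 0.299779
Marginal: 0.0407855 + 0.299779 = 0.340564
So the posterior for Regime Bull is 0.299779 / 0.340564 ≈ 0.8802.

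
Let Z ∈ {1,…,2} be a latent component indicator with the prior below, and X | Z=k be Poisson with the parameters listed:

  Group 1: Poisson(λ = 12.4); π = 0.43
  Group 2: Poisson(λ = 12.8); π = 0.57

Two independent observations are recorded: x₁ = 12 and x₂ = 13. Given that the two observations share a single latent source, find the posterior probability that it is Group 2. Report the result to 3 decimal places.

P(component k | x) = π_k·f_k(x) / marginal(x), where marginal(x) = Σ_j π_j·f_j(x).
Since both observations come from the same component, the likelihood for component k is f_k(x₁)·f_k(x₂).
  L_1 = [0.113624] × [0.10838] = 0.0123146
  L_2 = [0.111484] × [0.109769] = 0.0122375
Prior × likelihood for each component:
  π_1·L_1 = 0.43 × 0.0123146 = 0.00529529
  π_2·L_2 = 0.57 × 0.0122375 = 0.00697538
Sum: 0.00529529 + 0.00697538 = 0.0122707
P(Group 2 | x₁,x₂) = 0.00697538 / 0.0122707 ≈ 0.568

0.568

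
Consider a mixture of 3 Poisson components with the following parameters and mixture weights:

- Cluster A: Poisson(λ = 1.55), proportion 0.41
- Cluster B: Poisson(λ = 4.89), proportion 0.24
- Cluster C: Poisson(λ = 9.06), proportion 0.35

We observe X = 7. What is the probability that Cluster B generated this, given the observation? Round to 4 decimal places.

0.3698

Posterior ∝ prior × likelihood, so P(k | x) ∝ π_k f_k(x); normalise over all components.
Poisson probabilities:
  f_A = e^(−1.55)·1.55^7/7! = 0.00090518
  f_B = e^(−4.89)·4.89^7/7! = 0.0997772
  f_C = e^(−9.06)·9.06^7/7! = 0.115547
Weight by the priors:
  π_A·f_A = 0.41 × 0.00090518 = 0.000371124
  π_B·f_B = 0.24 × 0.0997772 = 0.0239465
  π_C·f_C = 0.35 × 0.115547 = 0.0404415
Normaliser: 0.000371124 + 0.0239465 + 0.0404415 = 0.0647591
P(Cluster B | 7) ≈ 0.3698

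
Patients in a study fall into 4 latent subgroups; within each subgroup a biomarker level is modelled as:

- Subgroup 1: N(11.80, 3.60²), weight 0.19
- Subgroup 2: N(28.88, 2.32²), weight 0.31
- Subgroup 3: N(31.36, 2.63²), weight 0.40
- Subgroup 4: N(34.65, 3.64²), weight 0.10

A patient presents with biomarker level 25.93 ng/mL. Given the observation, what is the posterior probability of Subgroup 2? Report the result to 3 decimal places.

Apply Bayes' rule: the posterior for each component is proportional to its prior times its likelihood at x.
Evaluate each component's likelihood at the observed value:
  f_1 = 5.00401e-05
  f_2 = 0.0766177
  f_3 = 0.0180017
  f_4 = 0.00621753
Unnormalised posteriors:
  P(Z=1)·f_1 = 0.19 × 5.00401e-05 = 9.50763e-06
  P(Z=2)·f_2 = 0.31 × 0.0766177 = 0.0237515
  P(Z=3)·f_3 = 0.40 × 0.0180017 = 0.00720068
  P(Z=4)·f_4 = 0.10 × 0.00621753 = 0.000621753
Marginal: 9.50763e-06 + 0.0237515 + 0.00720068 + 0.000621753 = 0.0315834
P(Subgroup 2 | the observation) ≈ 0.752

0.752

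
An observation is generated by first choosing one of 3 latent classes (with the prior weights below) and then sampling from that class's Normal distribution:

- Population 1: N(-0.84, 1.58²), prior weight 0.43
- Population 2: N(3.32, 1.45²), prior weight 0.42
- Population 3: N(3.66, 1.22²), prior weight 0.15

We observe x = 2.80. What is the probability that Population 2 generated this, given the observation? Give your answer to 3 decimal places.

P(component k | x) = P(Z=k)·f_k(x) / marginal(x), where marginal(x) = Σ_j P(Z=j)·f_j(x).
Normal densities:
  L_1 = (1/(1.58·√(2π)))·exp(−(2.80−-0.84)²/(2·1.58²)) = 0.252495·exp(-2.65374) = 0.0177725
  L_2 = (1/(1.45·√(2π)))·exp(−(2.80−3.32)²/(2·1.45²)) = 0.275133·exp(-0.06430) = 0.257997
  L_3 = (1/(1.22·√(2π)))·exp(−(2.80−3.66)²/(2·1.22²)) = 0.327002·exp(-0.24845) = 0.255063
Weight by the priors:
  P(Z=1)·L_1 = 0.43 × 0.0177725 = 0.00764216
  P(Z=2)·L_2 = 0.42 × 0.257997 = 0.108359
  P(Z=3)·L_3 = 0.15 × 0.255063 = 0.0382595
Normaliser: 0.00764216 + 0.108359 + 0.0382595 = 0.15426
So the posterior for Population 2 is 0.108359 / 0.15426 ≈ 0.702.

0.702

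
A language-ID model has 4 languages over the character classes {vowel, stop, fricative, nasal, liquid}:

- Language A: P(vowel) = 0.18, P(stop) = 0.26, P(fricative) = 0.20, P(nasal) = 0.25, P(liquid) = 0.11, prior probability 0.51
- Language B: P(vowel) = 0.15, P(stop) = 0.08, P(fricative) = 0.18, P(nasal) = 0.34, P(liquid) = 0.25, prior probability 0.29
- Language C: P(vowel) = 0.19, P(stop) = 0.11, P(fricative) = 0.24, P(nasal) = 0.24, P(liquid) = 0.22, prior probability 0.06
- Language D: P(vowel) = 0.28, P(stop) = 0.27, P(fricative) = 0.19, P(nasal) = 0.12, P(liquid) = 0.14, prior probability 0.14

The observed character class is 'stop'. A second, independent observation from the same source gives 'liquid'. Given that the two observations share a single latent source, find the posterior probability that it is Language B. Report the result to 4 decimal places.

Apply Bayes' rule: the posterior for each component is proportional to its prior times its likelihood at x.
Since both observations come from the same component, the likelihood for component k is f_k(x₁)·f_k(x₂).
  p_A = [P(stop | comp) = 0.26] × [0.11] = 0.0286
  p_B = [P(stop | comp) = 0.08] × [0.25] = 0.02
  p_C = [P(stop | comp) = 0.11] × [0.22] = 0.0242
  p_D = [P(stop | comp) = 0.27] × [0.14] = 0.0378
Multiply by the mixture weights:
  P(Z=A)·p_A = 0.51 × 0.0286 = 0.014586
  P(Z=B)·p_B = 0.29 × 0.02 = 0.0058
  P(Z=C)·p_C = 0.06 × 0.0242 = 0.001452
  P(Z=D)·p_D = 0.14 × 0.0378 = 0.005292
Sum: 0.014586 + 0.0058 + 0.001452 + 0.005292 = 0.02713
P(Language B | x₁,x₂) ≈ 0.2138

0.2138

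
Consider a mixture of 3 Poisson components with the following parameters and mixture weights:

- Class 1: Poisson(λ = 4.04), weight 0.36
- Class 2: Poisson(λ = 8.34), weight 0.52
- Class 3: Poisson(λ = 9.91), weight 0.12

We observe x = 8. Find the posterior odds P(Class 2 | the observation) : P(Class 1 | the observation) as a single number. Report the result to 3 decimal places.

The posterior odds equal the prior odds times the likelihood ratio: (w_i/w_j)·(f_i(x)/f_j(x)).
Poisson probabilities:
  L_1 = 0.0309728
  L_2 = 0.138609
  L_3 = 0.114607
Odds = (0.52/0.36) × (0.138609/0.0309728) = 1.44444 × 4.47519 ≈ 6.464

6.464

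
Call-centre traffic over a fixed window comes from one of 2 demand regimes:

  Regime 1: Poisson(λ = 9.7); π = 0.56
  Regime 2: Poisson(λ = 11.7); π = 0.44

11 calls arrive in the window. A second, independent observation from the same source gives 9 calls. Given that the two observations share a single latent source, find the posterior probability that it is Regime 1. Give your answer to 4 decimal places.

P(component k | x) = π_k·f_k(x) / marginal(x), where marginal(x) = Σ_j π_j·f_j(x).
Since both observations come from the same component, the likelihood for component k is f_k(x₁)·f_k(x₂).
  f_1 = [e^(−9.7)·9.7^11/11! = 0.109819] × [0.128388] = 0.0140995
  f_2 = [e^(−11.7)·11.7^11/11! = 0.116854] × [0.0938997] = 0.0109726
Weight by the priors:
  π_1·f_1 = 0.56 × 0.0140995 = 0.00789571
  π_2·f_2 = 0.44 × 0.0109726 = 0.00482792
Sum: 0.00789571 + 0.00482792 = 0.0127236
Responsibility of Regime 1: 0.00789571 / 0.0127236 ≈ 0.6206

0.6206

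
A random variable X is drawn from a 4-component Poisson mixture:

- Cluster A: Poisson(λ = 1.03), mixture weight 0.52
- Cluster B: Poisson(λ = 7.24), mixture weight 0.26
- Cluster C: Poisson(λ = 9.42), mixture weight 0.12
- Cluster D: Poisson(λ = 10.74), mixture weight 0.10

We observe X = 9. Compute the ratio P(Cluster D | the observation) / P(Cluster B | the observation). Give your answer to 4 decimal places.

Posterior odds = (π_i f_i(x)) / (π_j f_j(x)); the normalising sum cancels.
Evaluate each component's likelihood at the observed value:
  f_A = 1.28366e-06
  f_B = 0.108042
  f_C = 0.130509
  f_D = 0.113489
Odds = (0.10/0.26) × (0.113489/0.108042) = 0.384615 × 1.05041 ≈ 0.4040

0.4040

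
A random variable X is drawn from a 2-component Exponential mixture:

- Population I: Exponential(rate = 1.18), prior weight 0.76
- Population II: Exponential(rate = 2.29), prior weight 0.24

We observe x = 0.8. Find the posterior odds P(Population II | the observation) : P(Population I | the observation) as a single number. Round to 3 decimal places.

0.252

Posterior odds = (P(Z=i) f_i(x)) / (P(Z=j) f_j(x)); the normalising sum cancels.
Component likelihoods at x = 0.8:
  f_I = 1.18·e^(−1.18·0.8) = 1.18·e^(−0.9440) = 0.459101
  f_II = 2.29·e^(−2.29·0.8) = 2.29·e^(−1.8320) = 0.366613
Posterior odds = (P(Z=II)·f_II) / (P(Z=I)·f_I) = (0.24·0.366613) / (0.76·0.459101) = 0.0879871 / 0.348917 ≈ 0.252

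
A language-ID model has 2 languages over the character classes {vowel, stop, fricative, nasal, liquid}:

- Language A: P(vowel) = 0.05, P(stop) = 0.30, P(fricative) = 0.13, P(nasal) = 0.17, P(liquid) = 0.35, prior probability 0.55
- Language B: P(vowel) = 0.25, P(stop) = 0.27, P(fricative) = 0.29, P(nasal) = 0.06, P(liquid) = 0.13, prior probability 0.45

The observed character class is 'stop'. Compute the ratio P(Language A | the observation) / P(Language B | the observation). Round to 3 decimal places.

1.358

Posterior odds = (P(Z=i) f_i(x)) / (P(Z=j) f_j(x)); the normalising sum cancels.
Evaluate each component's likelihood at the observed value:
  L_A = 0.3
  L_B = 0.27
Posterior odds = (P(Z=A)·L_A) / (P(Z=B)·L_B) = (0.55·0.3) / (0.45·0.27) = 0.165 / 0.1215 ≈ 1.358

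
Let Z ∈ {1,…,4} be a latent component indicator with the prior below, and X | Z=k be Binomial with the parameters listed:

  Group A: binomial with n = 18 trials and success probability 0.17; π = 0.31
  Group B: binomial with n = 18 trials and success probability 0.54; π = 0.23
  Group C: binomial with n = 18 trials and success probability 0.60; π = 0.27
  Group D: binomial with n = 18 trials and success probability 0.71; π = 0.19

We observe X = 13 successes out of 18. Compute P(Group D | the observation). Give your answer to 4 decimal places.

0.4669

P(component k | x) = π_k·f_k(x) / marginal(x), where marginal(x) = Σ_j π_j·f_j(x).
Binomial probabilities:
  L_A = C(18,13)·0.17^13·0.83^5 = 8568·9.90458e-11·0.393904 = 3.34277e-07
  L_B = C(18,13)·0.54^13·0.46^5 = 8568·0.000331985·0.0205963 = 0.0585851
  L_C = C(18,13)·0.60^13·0.40^5 = 8568·0.00130607·0.01024 = 0.11459
  L_D = C(18,13)·0.71^13·0.29^5 = 8568·0.0116509·0.00205111 = 0.204752
Prior × likelihood for each component:
  π_A·L_A = 0.31 × 3.34277e-07 = 1.03626e-07
  π_B·L_B = 0.23 × 0.0585851 = 0.0134746
  π_C·L_C = 0.27 × 0.11459 = 0.0309392
  π_D·L_D = 0.19 × 0.204752 = 0.0389029
Evidence: 1.03626e-07 + 0.0134746 + 0.0309392 + 0.0389029 = 0.0833168
So the posterior for Group D is 0.0389029 / 0.0833168 ≈ 0.4669.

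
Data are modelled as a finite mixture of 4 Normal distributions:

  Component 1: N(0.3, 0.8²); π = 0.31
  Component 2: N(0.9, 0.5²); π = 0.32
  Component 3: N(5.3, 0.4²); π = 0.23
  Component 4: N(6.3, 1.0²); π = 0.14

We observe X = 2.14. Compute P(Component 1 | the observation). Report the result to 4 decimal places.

P(component k | x) = P(Z=k)·f_k(x) / marginal(x), where marginal(x) = Σ_j P(Z=j)·f_j(x).
Normal densities:
  f_1 = 0.0354088
  f_2 = 0.0368466
  f_3 = 2.79699e-14
  f_4 = 6.96702e-05
Multiply by the mixture weights:
  P(Z=1)·f_1 = 0.31 × 0.0354088 = 0.0109767
  P(Z=2)·f_2 = 0.32 × 0.0368466 = 0.0117909
  P(Z=3)·f_3 = 0.23 × 2.79699e-14 = 6.43307e-15
  P(Z=4)·f_4 = 0.14 × 6.96702e-05 = 9.75382e-06
Denominator: 0.0109767 + 0.0117909 + 6.43307e-15 + 9.75382e-06 = 0.0227774
So the posterior for Component 1 is 0.0109767 / 0.0227774 ≈ 0.4819.

0.4819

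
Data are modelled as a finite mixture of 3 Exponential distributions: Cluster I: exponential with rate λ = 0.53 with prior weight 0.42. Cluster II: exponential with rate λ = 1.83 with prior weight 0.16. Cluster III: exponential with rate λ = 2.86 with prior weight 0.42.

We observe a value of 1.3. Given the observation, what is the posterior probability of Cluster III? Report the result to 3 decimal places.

0.174

The responsibility of component k is w_k f_k(x) divided by Σ_j w_j f_j(x).
Exponential densities:
  p_I = 0.266101
  p_II = 0.169537
  p_III = 0.0694479
Prior × likelihood for each component:
  w_I·p_I = 0.42 × 0.266101 = 0.111763
  w_II·p_II = 0.16 × 0.169537 = 0.0271259
  w_III·p_III = 0.42 × 0.0694479 = 0.0291681
Sum: 0.111763 + 0.0271259 + 0.0291681 = 0.168057
So the posterior for Cluster III is 0.0291681 / 0.168057 ≈ 0.174.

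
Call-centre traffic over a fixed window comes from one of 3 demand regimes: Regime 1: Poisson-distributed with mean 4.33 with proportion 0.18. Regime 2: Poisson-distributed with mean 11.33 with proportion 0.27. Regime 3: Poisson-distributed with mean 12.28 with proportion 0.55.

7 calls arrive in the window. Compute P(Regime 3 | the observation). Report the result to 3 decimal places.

Apply Bayes' rule: the posterior for each component is proportional to its prior times its likelihood at x.
Poisson probabilities:
  f_1 = e^(−4.33)·4.33^7/7! = 0.0745572
  f_2 = e^(−11.33)·11.33^7/7! = 0.0570982
  f_3 = e^(−12.28)·12.28^7/7! = 0.0387991
Prior × likelihood for each component:
  P(Z=1)·f_1 = 0.18 × 0.0745572 = 0.0134203
  P(Z=2)·f_2 = 0.27 × 0.0570982 = 0.0154165
  P(Z=3)·f_3 = 0.55 × 0.0387991 = 0.0213395
Marginal: 0.0134203 + 0.0154165 + 0.0213395 = 0.0501763
So the posterior for Regime 3 is 0.0213395 / 0.0501763 ≈ 0.425.

0.425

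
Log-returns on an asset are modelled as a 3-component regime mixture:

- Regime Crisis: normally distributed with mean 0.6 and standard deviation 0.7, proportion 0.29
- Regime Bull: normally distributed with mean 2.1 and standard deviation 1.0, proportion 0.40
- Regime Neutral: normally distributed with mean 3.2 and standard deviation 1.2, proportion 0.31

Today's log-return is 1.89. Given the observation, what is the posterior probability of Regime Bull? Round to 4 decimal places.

0.6420

Posterior ∝ prior × likelihood, so P(k | x) ∝ w_k f_k(x); normalise over all components.
Normal densities:
  p_Crisis = (1/(0.7·√(2π)))·exp(−(1.89−0.6)²/(2·0.7²)) = 0.569918·exp(-1.69806) = 0.104317
  p_Bull = (1/(1.0·√(2π)))·exp(−(1.89−2.1)²/(2·1.0²)) = 0.398942·exp(-0.02205) = 0.390242
  p_Neutral = (1/(1.2·√(2π)))·exp(−(1.89−3.2)²/(2·1.2²)) = 0.332452·exp(-0.59587) = 0.183209
Prior × likelihood for each component:
  w_Crisis·p_Crisis = 0.29 × 0.104317 = 0.0302518
  w_Bull·p_Bull = 0.40 × 0.390242 = 0.156097
  w_Neutral·p_Neutral = 0.31 × 0.183209 = 0.0567948
Marginal: 0.0302518 + 0.156097 + 0.0567948 = 0.243143
So the posterior for Regime Bull is 0.156097 / 0.243143 ≈ 0.6420.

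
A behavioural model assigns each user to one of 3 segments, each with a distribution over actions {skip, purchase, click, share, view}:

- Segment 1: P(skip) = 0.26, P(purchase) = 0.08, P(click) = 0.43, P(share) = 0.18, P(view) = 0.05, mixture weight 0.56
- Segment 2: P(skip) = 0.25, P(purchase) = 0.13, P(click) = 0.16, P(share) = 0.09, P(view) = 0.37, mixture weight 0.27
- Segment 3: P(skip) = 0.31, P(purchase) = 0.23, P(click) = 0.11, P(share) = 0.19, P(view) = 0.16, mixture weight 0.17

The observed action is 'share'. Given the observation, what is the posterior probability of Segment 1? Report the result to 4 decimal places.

0.6404

Posterior ∝ prior × likelihood, so P(k | x) ∝ w_k f_k(x); normalise over all components.
Evaluate each component's likelihood at the observed value:
  f_1 = P(share | comp) = 0.18
  f_2 = P(share | comp) = 0.09
  f_3 = P(share | comp) = 0.19
Weight by the priors:
  w_1·f_1 = 0.56 × 0.18 = 0.1008
  w_2·f_2 = 0.27 × 0.09 = 0.0243
  w_3·f_3 = 0.17 × 0.19 = 0.0323
Normaliser: 0.1008 + 0.0243 + 0.0323 = 0.1574
So the posterior for Segment 1 is 0.1008 / 0.1574 ≈ 0.6404.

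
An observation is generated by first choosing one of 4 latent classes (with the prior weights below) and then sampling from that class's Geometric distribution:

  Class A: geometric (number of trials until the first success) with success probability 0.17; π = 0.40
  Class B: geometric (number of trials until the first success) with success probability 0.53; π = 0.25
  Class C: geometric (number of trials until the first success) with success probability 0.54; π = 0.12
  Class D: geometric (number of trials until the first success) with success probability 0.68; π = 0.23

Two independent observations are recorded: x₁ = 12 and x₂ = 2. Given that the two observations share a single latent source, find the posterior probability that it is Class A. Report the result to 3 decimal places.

P(component k | x) = w_k·f_k(x) / marginal(x), where marginal(x) = Σ_j w_j·f_j(x).
Since both observations come from the same component, the likelihood for component k is f_k(x₁)·f_k(x₂).
  L_A = [0.17·(1−0.17)^11 = 0.17·0.128783 = 0.0218931] × [0.1411] = 0.00308912
  L_B = [0.53·(1−0.53)^11 = 0.53·0.000247216 = 0.000131024] × [0.2491] = 3.26382e-05
  L_C = [0.54·(1−0.54)^11 = 0.54·0.000195135 = 0.000105373] × [0.2484] = 2.61747e-05
  L_D = [0.68·(1−0.68)^11 = 0.68·3.60288e-06 = 2.44996e-06] × [0.2176] = 5.33111e-07
Prior × likelihood for each component:
  w_A·L_A = 0.40 × 0.00308912 = 0.00123565
  w_B·L_B = 0.25 × 3.26382e-05 = 8.15955e-06
  w_C·L_C = 0.12 × 2.61747e-05 = 3.14096e-06
  w_D·L_D = 0.23 × 5.33111e-07 = 1.22616e-07
Denominator: 0.00123565 + 8.15955e-06 + 3.14096e-06 + 1.22616e-07 = 0.00124707
Responsibility of Class A: 0.00123565 / 0.00124707 ≈ 0.991

0.991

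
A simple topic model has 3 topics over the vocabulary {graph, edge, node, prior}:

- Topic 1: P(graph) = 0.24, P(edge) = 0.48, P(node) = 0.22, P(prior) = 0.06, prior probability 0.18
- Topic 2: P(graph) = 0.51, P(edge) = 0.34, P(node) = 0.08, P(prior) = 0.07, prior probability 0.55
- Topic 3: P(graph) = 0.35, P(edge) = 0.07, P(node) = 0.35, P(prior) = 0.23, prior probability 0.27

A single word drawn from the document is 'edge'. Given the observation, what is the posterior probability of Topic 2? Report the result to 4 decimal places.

0.6398

P(component k | x) = P(Z=k)·f_k(x) / marginal(x), where marginal(x) = Σ_j P(Z=j)·f_j(x).
Evaluate each component's likelihood at the observed value:
  f_1 = P(edge | comp) = 0.48
  f_2 = P(edge | comp) = 0.34
  f_3 = P(edge | comp) = 0.07
Weight by the priors:
  P(Z=1)·f_1 = 0.18 × 0.48 = 0.0864
  P(Z=2)·f_2 = 0.55 × 0.34 = 0.187
  P(Z=3)·f_3 = 0.27 × 0.07 = 0.0189
Evidence: 0.0864 + 0.187 + 0.0189 = 0.2923
So the posterior for Topic 2 is 0.187 / 0.2923 ≈ 0.6398.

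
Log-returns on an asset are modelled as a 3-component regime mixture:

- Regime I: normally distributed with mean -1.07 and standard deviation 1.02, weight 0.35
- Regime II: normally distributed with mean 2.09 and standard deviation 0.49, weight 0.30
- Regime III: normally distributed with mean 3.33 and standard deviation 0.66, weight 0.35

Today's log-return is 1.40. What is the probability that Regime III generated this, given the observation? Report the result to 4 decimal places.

Posterior ∝ prior × likelihood, so P(k | x) ∝ P(Z=k) f_k(x); normalise over all components.
Normal densities:
  L_I = 0.020843
  L_II = 0.302084
  L_III = 0.00840423
Weight by the priors:
  P(Z=I)·L_I = 0.35 × 0.020843 = 0.00729504
  P(Z=II)·L_II = 0.30 × 0.302084 = 0.0906252
  P(Z=III)·L_III = 0.35 × 0.00840423 = 0.00294148
Normaliser: 0.00729504 + 0.0906252 + 0.00294148 = 0.100862
Responsibility of Regime III: 0.00294148 / 0.100862 ≈ 0.0292

0.0292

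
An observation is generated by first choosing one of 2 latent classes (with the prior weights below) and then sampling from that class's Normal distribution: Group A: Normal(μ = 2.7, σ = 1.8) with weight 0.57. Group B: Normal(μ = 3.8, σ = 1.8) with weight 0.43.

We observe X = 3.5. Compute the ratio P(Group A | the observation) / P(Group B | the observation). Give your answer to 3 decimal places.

1.218

The posterior odds equal the prior odds times the likelihood ratio: (P(Z=i)/P(Z=j))·(f_i(x)/f_j(x)).
Evaluate each component's likelihood at the observed value:
  L_A = (1/(1.8·√(2π)))·exp(−(3.5−2.7)²/(2·1.8²)) = 0.221635·exp(-0.09877) = 0.200791
  L_B = (1/(1.8·√(2π)))·exp(−(3.5−3.8)²/(2·1.8²)) = 0.221635·exp(-0.01389) = 0.218578
Posterior odds = (P(Z=A)·L_A) / (P(Z=B)·L_B) = (0.57·0.200791) / (0.43·0.218578) = 0.114451 / 0.0939884 ≈ 1.218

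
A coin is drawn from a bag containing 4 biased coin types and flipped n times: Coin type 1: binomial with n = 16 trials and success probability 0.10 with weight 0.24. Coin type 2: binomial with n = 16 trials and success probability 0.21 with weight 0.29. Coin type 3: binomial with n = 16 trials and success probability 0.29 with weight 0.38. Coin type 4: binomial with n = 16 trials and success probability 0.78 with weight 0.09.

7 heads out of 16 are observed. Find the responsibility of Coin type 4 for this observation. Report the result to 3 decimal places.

0.005

P(component k | x) = P(Z=k)·f_k(x) / marginal(x), where marginal(x) = Σ_j P(Z=j)·f_j(x).
Evaluate each component's likelihood at the observed value:
  L_1 = C(16,7)·0.10^7·0.90^9 = 11440·1e-07·0.38742 = 0.000443209
  L_2 = C(16,7)·0.21^7·0.79^9 = 11440·1.80109e-05·0.119852 = 0.0246948
  L_3 = C(16,7)·0.29^7·0.71^9 = 11440·0.000172499·0.0458485 = 0.0904768
  L_4 = C(16,7)·0.78^7·0.22^9 = 11440·0.175656·1.20727e-06 = 0.00242601
Weight by the priors:
  P(Z=1)·L_1 = 0.24 × 0.000443209 = 0.00010637
  P(Z=2)·L_2 = 0.29 × 0.0246948 = 0.00716148
  P(Z=3)·L_3 = 0.38 × 0.0904768 = 0.0343812
  P(Z=4)·L_4 = 0.09 × 0.00242601 = 0.000218341
Normaliser: 0.00010637 + 0.00716148 + 0.0343812 + 0.000218341 = 0.0418674
Responsibility of Coin type 4: 0.000218341 / 0.0418674 ≈ 0.005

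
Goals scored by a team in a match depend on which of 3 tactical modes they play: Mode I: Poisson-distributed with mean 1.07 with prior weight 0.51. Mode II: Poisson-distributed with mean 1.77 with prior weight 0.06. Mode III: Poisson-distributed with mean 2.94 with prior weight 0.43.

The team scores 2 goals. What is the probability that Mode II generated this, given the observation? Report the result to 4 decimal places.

0.0747

Posterior ∝ prior × likelihood, so P(k | x) ∝ w_k f_k(x); normalise over all components.
Component likelihoods at x = 2 goals:
  p_I = e^(−1.07)·1.07^2/2! = 0.196355
  p_II = e^(−1.77)·1.77^2/2! = 0.266818
  p_III = e^(−2.94)·2.94^2/2! = 0.228475
Multiply by the mixture weights:
  w_I·p_I = 0.51 × 0.196355 = 0.100141
  w_II·p_II = 0.06 × 0.266818 = 0.0160091
  w_III·p_III = 0.43 × 0.228475 = 0.0982443
Marginal: 0.100141 + 0.0160091 + 0.0982443 = 0.214395
Responsibility of Mode II: 0.0160091 / 0.214395 ≈ 0.0747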